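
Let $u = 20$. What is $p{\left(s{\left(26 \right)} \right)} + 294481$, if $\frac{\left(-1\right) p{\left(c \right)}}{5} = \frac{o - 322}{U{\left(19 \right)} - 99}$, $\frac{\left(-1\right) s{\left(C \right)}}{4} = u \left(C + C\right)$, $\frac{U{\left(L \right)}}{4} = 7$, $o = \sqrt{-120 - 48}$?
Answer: $\frac{20906541}{71} + \frac{10 i \sqrt{42}}{71} \approx 2.9446 \cdot 10^{5} + 0.91278 i$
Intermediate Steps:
$o = 2 i \sqrt{42}$ ($o = \sqrt{-168} = 2 i \sqrt{42} \approx 12.961 i$)
$U{\left(L \right)} = 28$ ($U{\left(L \right)} = 4 \cdot 7 = 28$)
$s{\left(C \right)} = - 160 C$ ($s{\left(C \right)} = - 4 \cdot 20 \left(C + C\right) = - 4 \cdot 20 \cdot 2 C = - 4 \cdot 40 C = - 160 C$)
$p{\left(c \right)} = - \frac{1610}{71} + \frac{10 i \sqrt{42}}{71}$ ($p{\left(c \right)} = - 5 \frac{2 i \sqrt{42} - 322}{28 - 99} = - 5 \frac{-322 + 2 i \sqrt{42}}{-71} = - 5 \left(-322 + 2 i \sqrt{42}\right) \left(- \frac{1}{71}\right) = - 5 \left(\frac{322}{71} - \frac{2 i \sqrt{42}}{71}\right) = - \frac{1610}{71} + \frac{10 i \sqrt{42}}{71}$)
$p{\left(s{\left(26 \right)} \right)} + 294481 = \left(- \frac{1610}{71} + \frac{10 i \sqrt{42}}{71}\right) + 294481 = \frac{20906541}{71} + \frac{10 i \sqrt{42}}{71}$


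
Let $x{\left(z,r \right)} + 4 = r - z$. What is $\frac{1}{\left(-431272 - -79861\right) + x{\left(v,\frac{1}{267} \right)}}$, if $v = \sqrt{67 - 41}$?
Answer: $- \frac{12526011834}{4401828400804451} + \frac{71289 \sqrt{26}}{8803656801608902} \approx -2.8456 \cdot 10^{-6}$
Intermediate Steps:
$v = \sqrt{26} \approx 5.099$
$x{\left(z,r \right)} = -4 + r - z$ ($x{\left(z,r \right)} = -4 + \left(r - z\right) = -4 + r - z$)
$\frac{1}{\left(-431272 - -79861\right) + x{\left(v,\frac{1}{267} \right)}} = \frac{1}{\left(-431272 - -79861\right) - \left(4 - \frac{1}{267} + \sqrt{26}\right)} = \frac{1}{\left(-431272 + 79861\right) - \left(\frac{1067}{267} + \sqrt{26}\right)} = \frac{1}{-351411 - \left(\frac{1067}{267} + \sqrt{26}\right)} = \frac{1}{- \frac{93827804}{267} - \sqrt{26}}$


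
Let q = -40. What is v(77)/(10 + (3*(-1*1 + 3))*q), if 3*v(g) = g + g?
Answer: -77/345 ≈ -0.22319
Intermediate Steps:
v(g) = 2*g/3 (v(g) = (g + g)/3 = (2*g)/3 = 2*g/3)
v(77)/(10 + (3*(-1*1 + 3))*q) = ((⅔)*77)/(10 + (3*(-1*1 + 3))*(-40)) = 154/(3*(10 + (3*(-1 + 3))*(-40))) = 154/(3*(10 + (3*2)*(-40))) = 154/(3*(10 + 6*(-40))) = 154/(3*(10 - 240)) = (154/3)/(-230) = (154/3)*(-1/230) = -77/345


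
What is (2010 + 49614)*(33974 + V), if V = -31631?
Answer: 120955032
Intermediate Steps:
(2010 + 49614)*(33974 + V) = (2010 + 49614)*(33974 - 31631) = 51624*2343 = 120955032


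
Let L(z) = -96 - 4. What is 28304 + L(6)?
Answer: 28204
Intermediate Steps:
L(z) = -100
28304 + L(6) = 28304 - 100 = 28204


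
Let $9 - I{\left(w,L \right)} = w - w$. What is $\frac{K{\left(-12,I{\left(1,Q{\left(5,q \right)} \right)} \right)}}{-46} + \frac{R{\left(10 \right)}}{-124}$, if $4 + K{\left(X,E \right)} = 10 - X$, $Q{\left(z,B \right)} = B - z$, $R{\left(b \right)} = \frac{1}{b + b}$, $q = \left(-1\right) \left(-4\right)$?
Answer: $- \frac{22343}{57040} \approx -0.39171$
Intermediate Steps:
$q = 4$
$R{\left(b \right)} = \frac{1}{2 b}$
$I{\left(w,L \right)} = 9$ ($I{\left(w,L \right)} = 9 - \left(w - w\right) = 9 - 0 = 9 + 0 = 9$)
$K{\left(X,E \right)} = 6 - X$ ($K{\left(X,E \right)} = -4 - \left(-10 + X\right) = 6 - X$)
$\frac{K{\left(-12,I{\left(1,Q{\left(5,q \right)} \right)} \right)}}{-46} + \frac{R{\left(10 \right)}}{-124} = \frac{6 - -12}{-46} + \frac{\frac{1}{2} \cdot \frac{1}{10}}{-124} = \left(6 + 12\right) \left(- \frac{1}{46}\right) + \frac{1}{2} \cdot \frac{1}{10} \left(- \frac{1}{124}\right) = 18 \left(- \frac{1}{46}\right) + \frac{1}{20} \left(- \frac{1}{124}\right) = - \frac{9}{23} - \frac{1}{2480} = - \frac{22343}{57040}$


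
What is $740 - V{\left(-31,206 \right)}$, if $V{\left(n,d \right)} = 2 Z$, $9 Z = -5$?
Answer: $\frac{6670}{9} \approx 741.11$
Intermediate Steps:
$Z = - \frac{5}{9}$ ($Z = \frac{1}{9} \left(-5\right) = - \frac{5}{9} \approx -0.55556$)
$V{\left(n,d \right)} = - \frac{10}{9}$ ($V{\left(n,d \right)} = 2 \left(- \frac{5}{9}\right) = - \frac{10}{9}$)
$740 - V{\left(-31,206 \right)} = 740 - - \frac{10}{9} = 740 + \frac{10}{9} = \frac{6670}{9}$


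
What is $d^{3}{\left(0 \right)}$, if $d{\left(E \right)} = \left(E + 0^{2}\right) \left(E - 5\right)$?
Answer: $0$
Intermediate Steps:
$d{\left(E \right)} = E \left(-5 + E\right)$ ($d{\left(E \right)} = \left(E + 0\right) \left(-5 + E\right) = E \left(-5 + E\right)$)
$d^{3}{\left(0 \right)} = \left(0 \left(-5 + 0\right)\right)^{3} = \left(0 \left(-5\right)\right)^{3} = 0^{3} = 0$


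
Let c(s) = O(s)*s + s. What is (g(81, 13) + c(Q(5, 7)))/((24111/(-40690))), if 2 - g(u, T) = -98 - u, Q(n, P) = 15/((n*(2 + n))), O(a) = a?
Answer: -362100310/1181439 ≈ -306.49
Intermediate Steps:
Q(n, P) = 15/(n*(2 + n)) (Q(n, P) = 15*(1/(n*(2 + n))) = 15/(n*(2 + n)))
g(u, T) = 100 + u (g(u, T) = 2 - (-98 - u) = 2 + (98 + u) = 100 + u)
c(s) = s + s² (c(s) = s*s + s = s² + s = s + s²)
(g(81, 13) + c(Q(5, 7)))/((24111/(-40690))) = ((100 + 81) + (15/(5*(2 + 5)))*(1 + 15/(5*(2 + 5))))/((24111/(-40690))) = (181 + (15*(⅕)/7)*(1 + 15*(⅕)/7))/((24111*(-1/40690))) = (181 + (15*(⅕)*(⅐))*(1 + 15*(⅕)*(⅐)))/(-24111/40690) = (181 + 3*(1 + 3/7)/7)*(-40690/24111) = (181 + (3/7)*(10/7))*(-40690/24111) = (181 + 30/49)*(-40690/24111) = (8899/49)*(-40690/24111) = -362100310/1181439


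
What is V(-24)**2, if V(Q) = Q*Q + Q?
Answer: 304704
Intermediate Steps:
V(Q) = Q + Q**2 (V(Q) = Q**2 + Q = Q + Q**2)
V(-24)**2 = (-24*(1 - 24))**2 = (-24*(-23))**2 = 552**2 = 304704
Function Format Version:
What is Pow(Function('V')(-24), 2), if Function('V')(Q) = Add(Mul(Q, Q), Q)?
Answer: 304704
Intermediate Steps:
Function('V')(Q) = Add(Q, Pow(Q, 2)) (Function('V')(Q) = Add(Pow(Q, 2), Q) = Add(Q, Pow(Q, 2)))
Pow(Function('V')(-24), 2) = Pow(Mul(-24, Add(1, -24)), 2) = Pow(Mul(-24, -23), 2) = Pow(552, 2) = 304704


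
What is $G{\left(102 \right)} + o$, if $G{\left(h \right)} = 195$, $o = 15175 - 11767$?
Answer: $3603$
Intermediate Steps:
$o = 3408$
$G{\left(102 \right)} + o = 195 + 3408 = 3603$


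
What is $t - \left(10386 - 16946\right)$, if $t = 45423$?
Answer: $51983$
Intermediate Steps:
$t - \left(10386 - 16946\right) = 45423 - \left(10386 - 16946\right) = 45423 - -6560 = 45423 + 6560 = 51983$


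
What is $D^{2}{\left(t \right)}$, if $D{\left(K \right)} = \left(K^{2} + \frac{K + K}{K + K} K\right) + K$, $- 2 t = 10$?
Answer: $225$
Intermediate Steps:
$t = -5$ ($t = \left(- \frac{1}{2}\right) 10 = -5$)
$D{\left(K \right)} = K^{2} + 2 K$ ($D{\left(K \right)} = \left(K^{2} + \frac{2 K}{2 K} K\right) + K = \left(K^{2} + 2 K \frac{1}{2 K} K\right) + K = \left(K^{2} + 1 K\right) + K = \left(K^{2} + K\right) + K = \left(K + K^{2}\right) + K = K^{2} + 2 K$)
$D^{2}{\left(t \right)} = \left(- 5 \left(2 - 5\right)\right)^{2} = \left(\left(-5\right) \left(-3\right)\right)^{2} = 15^{2} = 225$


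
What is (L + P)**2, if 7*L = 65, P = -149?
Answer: 956484/49 ≈ 19520.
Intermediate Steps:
L = 65/7 (L = (1/7)*65 = 65/7 ≈ 9.2857)
(L + P)**2 = (65/7 - 149)**2 = (-978/7)**2 = 956484/49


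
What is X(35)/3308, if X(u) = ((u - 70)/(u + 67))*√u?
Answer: -35*√35/337416 ≈ -0.00061367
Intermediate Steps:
X(u) = √u*(-70 + u)/(67 + u) (X(u) = ((-70 + u)/(67 + u))*√u = √u*(-70 + u)/(67 + u))
X(35)/3308 = (√35*(-70 + 35)/(67 + 35))/3308 = (√35*(-35)/102)*(1/3308) = (√35*(1/102)*(-35))*(1/3308) = -35*√35/102*(1/3308) = -35*√35/337416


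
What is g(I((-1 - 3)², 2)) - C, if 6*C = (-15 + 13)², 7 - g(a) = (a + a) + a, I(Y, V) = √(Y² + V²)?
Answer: 19/3 - 6*√65 ≈ -42.040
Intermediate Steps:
I(Y, V) = √(V² + Y²)
g(a) = 7 - 3*a (g(a) = 7 - ((a + a) + a) = 7 - (2*a + a) = 7 - 3*a)
C = ⅔ (C = (-15 + 13)²/6 = (⅙)*(-2)² = (⅙)*4 = ⅔ ≈ 0.66667)
g(I((-1 - 3)², 2)) - C = (7 - 3*√(2² + ((-1 - 3)²)²)) - 1*⅔ = (7 - 3*√(4 + ((-4)²)²)) - ⅔ = (7 - 3*√(4 + 16²)) - ⅔ = (7 - 3*√(4 + 256)) - ⅔ = (7 - 6*√65) - ⅔ = 19/3 - 6*√65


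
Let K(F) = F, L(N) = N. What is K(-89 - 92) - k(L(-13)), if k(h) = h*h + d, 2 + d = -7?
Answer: -341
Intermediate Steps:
d = -9 (d = -2 - 7 = -9)
k(h) = -9 + h² (k(h) = h*h - 9 = h² - 9 = -9 + h²)
K(-89 - 92) - k(L(-13)) = (-89 - 92) - (-9 + (-13)²) = -181 - (-9 + 169) = -181 - 1*160 = -181 - 160 = -341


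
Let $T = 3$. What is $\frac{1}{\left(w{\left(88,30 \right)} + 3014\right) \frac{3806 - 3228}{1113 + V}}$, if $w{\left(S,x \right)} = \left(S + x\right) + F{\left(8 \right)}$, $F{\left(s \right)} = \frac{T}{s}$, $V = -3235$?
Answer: $- \frac{8488}{7242051} \approx -0.001172$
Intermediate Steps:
$F{\left(s \right)} = \frac{3}{s}$
$w{\left(S,x \right)} = \frac{3}{8} + S + x$ ($w{\left(S,x \right)} = \left(S + x\right) + \frac{3}{8} = \frac{3}{8} + S + x$)
$\frac{1}{\left(w{\left(88,30 \right)} + 3014\right) \frac{3806 - 3228}{1113 + V}} = \frac{1}{\left(\left(\frac{3}{8} + 88 + 30\right) + 3014\right) \frac{3806 - 3228}{1113 - 3235}} = \frac{1}{\left(\frac{947}{8} + 3014\right) \frac{578}{-2122}} = \frac{1}{\frac{25059}{8} \cdot 578 \left(- \frac{1}{2122}\right)} = \frac{8}{25059 \left(- \frac{289}{1061}\right)} = \frac{8}{25059} \left(- \frac{1061}{289}\right) = - \frac{8488}{7242051}$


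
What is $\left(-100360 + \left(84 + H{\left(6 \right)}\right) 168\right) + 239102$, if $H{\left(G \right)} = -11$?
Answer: $151006$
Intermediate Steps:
$\left(-100360 + \left(84 + H{\left(6 \right)}\right) 168\right) + 239102 = \left(-100360 + \left(84 - 11\right) 168\right) + 239102 = \left(-100360 + 73 \cdot 168\right) + 239102 = \left(-100360 + 12264\right) + 239102 = -88096 + 239102 = 151006$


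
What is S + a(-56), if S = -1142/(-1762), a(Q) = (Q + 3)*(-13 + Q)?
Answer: 3222388/881 ≈ 3657.6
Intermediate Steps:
a(Q) = (-13 + Q)*(3 + Q) (a(Q) = (3 + Q)*(-13 + Q) = (-13 + Q)*(3 + Q))
S = 571/881 (S = -1142*(-1/1762) = 571/881 ≈ 0.64813)
S + a(-56) = 571/881 + (-39 + (-56)**2 - 10*(-56)) = 571/881 + (-39 + 3136 + 560) = 571/881 + 3657 = 3222388/881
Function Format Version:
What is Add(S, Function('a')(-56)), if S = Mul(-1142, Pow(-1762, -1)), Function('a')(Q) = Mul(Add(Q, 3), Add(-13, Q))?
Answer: Rational(3222388, 881) ≈ 3657.6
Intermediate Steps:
Function('a')(Q) = Mul(Add(-13, Q), Add(3, Q)) (Function('a')(Q) = Mul(Add(3, Q), Add(-13, Q)) = Mul(Add(-13, Q), Add(3, Q)))
S = Rational(571, 881) (S = Mul(-1142, Rational(-1, 1762)) = Rational(571, 881) ≈ 0.64813)
Add(S, Function('a')(-56)) = Add(Rational(571, 881), Add(-39, Pow(-56, 2), Mul(-10, -56))) = Add(Rational(571, 881), Add(-39, 3136, 560)) = Add(Rational(571, 881), 3657) = Rational(3222388, 881)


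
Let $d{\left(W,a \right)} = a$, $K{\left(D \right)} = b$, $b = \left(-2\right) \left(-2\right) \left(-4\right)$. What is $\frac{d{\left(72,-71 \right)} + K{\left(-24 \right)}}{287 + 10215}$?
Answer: $- \frac{87}{10502} \approx -0.0082841$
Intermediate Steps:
$b = -16$ ($b = 4 \left(-4\right) = -16$)
$K{\left(D \right)} = -16$
$\frac{d{\left(72,-71 \right)} + K{\left(-24 \right)}}{287 + 10215} = \frac{-71 - 16}{287 + 10215} = - \frac{87}{10502}$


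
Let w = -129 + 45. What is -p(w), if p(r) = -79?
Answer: 79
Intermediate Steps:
w = -84
-p(w) = -1*(-79) = 79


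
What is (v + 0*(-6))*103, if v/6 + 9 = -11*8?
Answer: -59946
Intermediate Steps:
v = -582 (v = -54 + 6*(-11*8) = -54 + 6*(-88) = -54 - 528 = -582)
(v + 0*(-6))*103 = (-582 + 0*(-6))*103 = (-582 + 0)*103 = -582*103 = -59946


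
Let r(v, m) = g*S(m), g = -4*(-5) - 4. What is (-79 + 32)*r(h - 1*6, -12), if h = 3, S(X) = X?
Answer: 9024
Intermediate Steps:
g = 16 (g = 20 - 4 = 16)
r(v, m) = 16*m
(-79 + 32)*r(h - 1*6, -12) = (-79 + 32)*(16*(-12)) = -47*(-192) = 9024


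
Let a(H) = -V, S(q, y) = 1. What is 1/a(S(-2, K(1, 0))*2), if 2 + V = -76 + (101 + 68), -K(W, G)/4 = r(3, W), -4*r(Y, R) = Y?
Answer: -1/91 ≈ -0.010989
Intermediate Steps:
r(Y, R) = -Y/4
K(W, G) = 3 (K(W, G) = -(-1)*3 = -4*(-¾) = 3)
V = 91 (V = -2 + (-76 + (101 + 68)) = -2 + (-76 + 169) = -2 + 93 = 91)
a(H) = -91 (a(H) = -1*91 = -91)
1/a(S(-2, K(1, 0))*2) = 1/(-91) = -1/91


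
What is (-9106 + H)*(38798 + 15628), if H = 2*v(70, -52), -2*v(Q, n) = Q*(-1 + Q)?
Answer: -758480736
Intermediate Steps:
v(Q, n) = -Q*(-1 + Q)/2
H = -4830 (H = 2*((1/2)*70*(1 - 1*70)) = 2*((1/2)*70*(1 - 70)) = 2*((1/2)*70*(-69)) = 2*(-2415) = -4830)
(-9106 + H)*(38798 + 15628) = (-9106 - 4830)*(38798 + 15628) = -13936*54426 = -758480736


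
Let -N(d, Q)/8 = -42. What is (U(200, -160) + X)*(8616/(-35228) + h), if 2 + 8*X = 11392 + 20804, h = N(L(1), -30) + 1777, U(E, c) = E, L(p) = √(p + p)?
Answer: 314403104189/35228 ≈ 8.9248e+6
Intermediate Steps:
L(p) = √2*√p (L(p) = √(2*p) = √2*√p)
N(d, Q) = 336 (N(d, Q) = -8*(-42) = 336)
h = 2113 (h = 336 + 1777 = 2113)
X = 16097/4 (X = -¼ + (11392 + 20804)/8 = -¼ + (⅛)*32196 = -¼ + 8049/2 = 16097/4 ≈ 4024.3)
(U(200, -160) + X)*(8616/(-35228) + h) = (200 + 16097/4)*(8616/(-35228) + 2113) = 16897*(8616*(-1/35228) + 2113)/4 = 16897*(-2154/8807 + 2113)/4 = (16897/4)*(18607037/8807) = 314403104189/35228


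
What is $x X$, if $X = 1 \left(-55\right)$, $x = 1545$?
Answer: $-84975$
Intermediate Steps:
$X = -55$
$x X = 1545 \left(-55\right) = -84975$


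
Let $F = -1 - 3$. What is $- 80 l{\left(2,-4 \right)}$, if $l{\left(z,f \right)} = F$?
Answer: $320$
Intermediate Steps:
$F = -4$
$l{\left(z,f \right)} = -4$
$- 80 l{\left(2,-4 \right)} = \left(-80\right) \left(-4\right) = 320$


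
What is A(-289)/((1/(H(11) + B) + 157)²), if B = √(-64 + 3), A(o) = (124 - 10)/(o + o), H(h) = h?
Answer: 114*(-11*√61 + 30*I)/(289*(-1482395*I + 542592*√61)) ≈ -7.9955e-6 - 4.3692e-9*I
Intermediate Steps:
A(o) = 57/o (A(o) = 114/((2*o)) = 114*(1/(2*o)) = 57/o)
B = I*√61 (B = √(-61) = I*√61 ≈ 7.8102*I)
A(-289)/((1/(H(11) + B) + 157)²) = (57/(-289))/((1/(11 + I*√61) + 157)²) = (57*(-1/289))/((157 + 1/(11 + I*√61))²) = -57/(289*(157 + 1/(11 + I*√61))²)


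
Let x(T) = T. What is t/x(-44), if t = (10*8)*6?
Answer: -120/11 ≈ -10.909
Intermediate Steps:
t = 480 (t = 80*6 = 480)
t/x(-44) = 480/(-44) = 480*(-1/44) = -120/11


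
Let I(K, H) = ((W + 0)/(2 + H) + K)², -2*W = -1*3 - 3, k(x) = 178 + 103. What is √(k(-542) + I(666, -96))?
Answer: √3921368117/94 ≈ 666.18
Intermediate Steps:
k(x) = 281
W = 3 (W = -(-1*3 - 3)/2 = -(-3 - 3)/2 = -½*(-6) = 3)
I(K, H) = (K + 3/(2 + H))² (I(K, H) = ((3 + 0)/(2 + H) + K)² = (3/(2 + H) + K)² = (K + 3/(2 + H))²)
√(k(-542) + I(666, -96)) = √(281 + (3 + 2*666 - 96*666)²/(2 - 96)²) = √(281 + (3 + 1332 - 63936)²/(-94)²) = √(281 + (1/8836)*(-62601)²) = √(281 + (1/8836)*3918885201) = √(281 + 3918885201/8836) = √(3921368117/8836) = √3921368117/94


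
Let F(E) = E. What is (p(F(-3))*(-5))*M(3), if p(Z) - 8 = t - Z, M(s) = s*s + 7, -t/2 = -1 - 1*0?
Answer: -1040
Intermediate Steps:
t = 2 (t = -2*(-1 - 1*0) = -2*(-1 + 0) = -2*(-1) = 2)
M(s) = 7 + s**2 (M(s) = s**2 + 7 = 7 + s**2)
p(Z) = 10 - Z (p(Z) = 8 + (2 - Z) = 10 - Z)
(p(F(-3))*(-5))*M(3) = ((10 - 1*(-3))*(-5))*(7 + 3**2) = ((10 + 3)*(-5))*(7 + 9) = (13*(-5))*16 = -65*16 = -1040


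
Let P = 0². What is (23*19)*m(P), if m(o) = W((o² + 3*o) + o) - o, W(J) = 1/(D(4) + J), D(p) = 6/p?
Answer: 874/3 ≈ 291.33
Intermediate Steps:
W(J) = 1/(3/2 + J) (W(J) = 1/(6/4 + J) = 1/(6*(¼) + J) = 1/(3/2 + J))
P = 0
m(o) = -o + 2/(3 + 2*o² + 8*o) (m(o) = 2/(3 + 2*((o² + 3*o) + o)) - o = 2/(3 + 2*(o² + 4*o)) - o = 2/(3 + (2*o² + 8*o)) - o = 2/(3 + 2*o² + 8*o) - o = -o + 2/(3 + 2*o² + 8*o))
(23*19)*m(P) = (23*19)*(1/(3/2 + 0*(4 + 0)) - 1*0) = 437*(1/(3/2 + 0*4) + 0) = 437*(1/(3/2 + 0) + 0) = 437*(1/(3/2) + 0) = 437*(⅔ + 0) = 437*(⅔) = 874/3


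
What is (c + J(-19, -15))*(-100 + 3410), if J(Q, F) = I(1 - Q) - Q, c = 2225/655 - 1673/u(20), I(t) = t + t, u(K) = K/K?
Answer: -698373590/131 ≈ -5.3311e+6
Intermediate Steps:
u(K) = 1
I(t) = 2*t
c = -218718/131 (c = 2225/655 - 1673/1 = 2225*(1/655) - 1673*1 = 445/131 - 1673 = -218718/131 ≈ -1669.6)
J(Q, F) = 2 - 3*Q (J(Q, F) = 2*(1 - Q) - Q = (2 - 2*Q) - Q = 2 - 3*Q)
(c + J(-19, -15))*(-100 + 3410) = (-218718/131 + (2 - 3*(-19)))*(-100 + 3410) = (-218718/131 + (2 + 57))*3310 = (-218718/131 + 59)*3310 = -210989/131*3310 = -698373590/131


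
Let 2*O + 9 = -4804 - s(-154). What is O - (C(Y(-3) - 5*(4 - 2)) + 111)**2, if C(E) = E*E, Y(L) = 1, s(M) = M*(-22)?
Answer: -81929/2 ≈ -40965.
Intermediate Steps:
s(M) = -22*M
C(E) = E**2
O = -8201/2 (O = -9/2 + (-4804 - (-22)*(-154))/2 = -9/2 + (-4804 - 1*3388)/2 = -9/2 + (-4804 - 3388)/2 = -9/2 + (1/2)*(-8192) = -9/2 - 4096 = -8201/2 ≈ -4100.5)
O - (C(Y(-3) - 5*(4 - 2)) + 111)**2 = -8201/2 - ((1 - 5*(4 - 2))**2 + 111)**2 = -8201/2 - ((1 - 5*2)**2 + 111)**2 = -8201/2 - ((1 - 1*10)**2 + 111)**2 = -8201/2 - ((1 - 10)**2 + 111)**2 = -8201/2 - ((-9)**2 + 111)**2 = -8201/2 - (81 + 111)**2 = -8201/2 - 1*192**2 = -8201/2 - 1*36864 = -8201/2 - 36864 = -81929/2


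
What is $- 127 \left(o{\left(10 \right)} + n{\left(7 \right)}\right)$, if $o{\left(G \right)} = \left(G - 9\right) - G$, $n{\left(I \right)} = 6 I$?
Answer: $-4191$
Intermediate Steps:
$o{\left(G \right)} = -9$ ($o{\left(G \right)} = \left(-9 + G\right) - G = -9$)
$- 127 \left(o{\left(10 \right)} + n{\left(7 \right)}\right) = - 127 \left(-9 + 6 \cdot 7\right) = - 127 \left(-9 + 42\right) = \left(-127\right) 33 = -4191$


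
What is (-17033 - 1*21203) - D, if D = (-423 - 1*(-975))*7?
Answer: -42100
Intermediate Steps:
D = 3864 (D = (-423 + 975)*7 = 552*7 = 3864)
(-17033 - 1*21203) - D = (-17033 - 1*21203) - 1*3864 = (-17033 - 21203) - 3864 = -38236 - 3864 = -42100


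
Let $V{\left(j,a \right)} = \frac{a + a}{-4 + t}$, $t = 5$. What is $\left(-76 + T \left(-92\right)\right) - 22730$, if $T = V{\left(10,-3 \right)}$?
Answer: $-22254$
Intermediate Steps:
$V{\left(j,a \right)} = 2 a$ ($V{\left(j,a \right)} = \frac{a + a}{-4 + 5} = \frac{2 a}{1} = 2 a 1 = 2 a$)
$T = -6$ ($T = 2 \left(-3\right) = -6$)
$\left(-76 + T \left(-92\right)\right) - 22730 = \left(-76 - -552\right) - 22730 = \left(-76 + 552\right) - 22730 = 476 - 22730 = -22254$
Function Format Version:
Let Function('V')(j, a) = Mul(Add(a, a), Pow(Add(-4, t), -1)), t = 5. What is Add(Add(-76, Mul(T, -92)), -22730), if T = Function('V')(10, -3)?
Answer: -22254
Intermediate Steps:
Function('V')(j, a) = Mul(2, a) (Function('V')(j, a) = Mul(Add(a, a), Pow(Add(-4, 5), -1)) = Mul(Mul(2, a), Pow(1, -1)) = Mul(Mul(2, a), 1) = Mul(2, a))
T = -6 (T = Mul(2, -3) = -6)
Add(Add(-76, Mul(T, -92)), -22730) = Add(Add(-76, Mul(-6, -92)), -22730) = Add(Add(-76, 552), -22730) = Add(476, -22730) = -22254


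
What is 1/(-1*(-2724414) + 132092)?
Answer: 1/2856506 ≈ 3.5008e-7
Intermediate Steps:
1/(-1*(-2724414) + 132092) = 1/(2724414 + 132092) = 1/2856506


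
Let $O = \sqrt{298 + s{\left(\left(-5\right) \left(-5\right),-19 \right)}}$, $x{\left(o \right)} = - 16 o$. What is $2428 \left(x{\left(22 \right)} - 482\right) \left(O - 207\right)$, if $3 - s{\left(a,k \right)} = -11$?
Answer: $419165064 - 4049904 \sqrt{78} \approx 3.834 \cdot 10^{8}$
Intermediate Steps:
$s{\left(a,k \right)} = 14$ ($s{\left(a,k \right)} = 3 - -11 = 3 + 11 = 14$)
$O = 2 \sqrt{78}$ ($O = \sqrt{298 + 14} = \sqrt{312} = 2 \sqrt{78} \approx 17.664$)
$2428 \left(x{\left(22 \right)} - 482\right) \left(O - 207\right) = 2428 \left(\left(-16\right) 22 - 482\right) \left(2 \sqrt{78} - 207\right) = 2428 \left(-352 - 482\right) \left(-207 + 2 \sqrt{78}\right) = 2428 \left(- 834 \left(-207 + 2 \sqrt{78}\right)\right) = 2428 \left(172638 - 1668 \sqrt{78}\right) = 419165064 - 4049904 \sqrt{78}$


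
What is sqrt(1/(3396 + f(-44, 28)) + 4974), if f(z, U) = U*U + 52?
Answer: sqrt(42099938)/92 ≈ 70.527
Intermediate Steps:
f(z, U) = 52 + U**2 (f(z, U) = U**2 + 52 = 52 + U**2)
sqrt(1/(3396 + f(-44, 28)) + 4974) = sqrt(1/(3396 + (52 + 28**2)) + 4974) = sqrt(1/(3396 + (52 + 784)) + 4974) = sqrt(1/(3396 + 836) + 4974) = sqrt(1/4232 + 4974) = sqrt(21049969/4232) = sqrt(42099938)/92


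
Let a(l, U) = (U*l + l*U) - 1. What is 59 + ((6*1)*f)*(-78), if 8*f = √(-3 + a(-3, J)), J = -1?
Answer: 59 - 117*√2/2 ≈ -23.732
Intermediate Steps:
a(l, U) = -1 + 2*U*l (a(l, U) = (U*l + U*l) - 1 = 2*U*l - 1 = -1 + 2*U*l)
f = √2/8 (f = √(-3 + (-1 + 2*(-1)*(-3)))/8 = √(-3 + (-1 + 6))/8 = √(-3 + 5)/8 = √2/8 ≈ 0.17678)
59 + ((6*1)*f)*(-78) = 59 + ((6*1)*(√2/8))*(-78) = 59 + (6*(√2/8))*(-78) = 59 + (3*√2/4)*(-78) = 59 - 117*√2/2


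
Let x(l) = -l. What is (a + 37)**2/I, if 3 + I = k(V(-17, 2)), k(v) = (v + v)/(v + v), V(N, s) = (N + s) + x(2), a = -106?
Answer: -4761/2 ≈ -2380.5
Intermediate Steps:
V(N, s) = -2 + N + s (V(N, s) = (N + s) - 1*2 = (N + s) - 2 = -2 + N + s)
k(v) = 1 (k(v) = (2*v)/((2*v)) = (2*v)*(1/(2*v)) = 1)
I = -2 (I = -3 + 1 = -2)
(a + 37)**2/I = (-106 + 37)**2/(-2) = (-69)**2*(-1/2) = 4761*(-1/2) = -4761/2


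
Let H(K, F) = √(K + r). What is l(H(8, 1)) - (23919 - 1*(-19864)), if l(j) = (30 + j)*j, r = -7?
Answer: -43752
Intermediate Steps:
H(K, F) = √(-7 + K) (H(K, F) = √(K - 7) = √(-7 + K))
l(j) = j*(30 + j)
l(H(8, 1)) - (23919 - 1*(-19864)) = √(-7 + 8)*(30 + √(-7 + 8)) - (23919 - 1*(-19864)) = √1*(30 + √1) - (23919 + 19864) = 1*(30 + 1) - 1*43783 = 1*31 - 43783 = 31 - 43783 = -43752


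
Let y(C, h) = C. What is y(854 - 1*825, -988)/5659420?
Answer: 29/5659420 ≈ 5.1242e-6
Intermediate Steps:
y(854 - 1*825, -988)/5659420 = (854 - 1*825)/5659420 = (854 - 825)*(1/5659420) = 29*(1/5659420) = 29/5659420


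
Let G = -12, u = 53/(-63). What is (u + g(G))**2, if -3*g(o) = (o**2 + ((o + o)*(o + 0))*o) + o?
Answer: 4865202001/3969 ≈ 1.2258e+6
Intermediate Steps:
u = -53/63 (u = 53*(-1/63) = -53/63 ≈ -0.84127)
g(o) = -2*o**3/3 - o/3 - o**2/3 (g(o) = -((o**2 + ((o + o)*(o + 0))*o) + o)/3 = -((o**2 + ((2*o)*o)*o) + o)/3 = -((o**2 + (2*o**2)*o) + o)/3 = -((o**2 + 2*o**3) + o)/3 = -(o + o**2 + 2*o**3)/3 = -2*o**3/3 - o/3 - o**2/3)
(u + g(G))**2 = (-53/63 - 1/3*(-12)*(1 - 12 + 2*(-12)**2))**2 = (-53/63 - 1/3*(-12)*(1 - 12 + 2*144))**2 = (-53/63 - 1/3*(-12)*(1 - 12 + 288))**2 = (-53/63 - 1/3*(-12)*277)**2 = (-53/63 + 1108)**2 = (69751/63)**2 = 4865202001/3969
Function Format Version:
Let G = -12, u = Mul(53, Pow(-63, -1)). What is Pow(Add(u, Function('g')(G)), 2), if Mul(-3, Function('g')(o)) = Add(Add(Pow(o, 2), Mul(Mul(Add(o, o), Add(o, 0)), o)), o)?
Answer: Rational(4865202001, 3969) ≈ 1.2258e+6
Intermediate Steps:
u = Rational(-53, 63) (u = Mul(53, Rational(-1, 63)) = Rational(-53, 63) ≈ -0.84127)
Function('g')(o) = Add(Mul(Rational(-2, 3), Pow(o, 3)), Mul(Rational(-1, 3), o), Mul(Rational(-1, 3), Pow(o, 2))) (Function('g')(o) = Mul(Rational(-1, 3), Add(Add(Pow(o, 2), Mul(Mul(Add(o, o), Add(o, 0)), o)), o)) = Mul(Rational(-1, 3), Add(Add(Pow(o, 2), Mul(Mul(Mul(2, o), o), o)), o)) = Mul(Rational(-1, 3), Add(Add(Pow(o, 2), Mul(Mul(2, Pow(o, 2)), o)), o)) = Mul(Rational(-1, 3), Add(Add(Pow(o, 2), Mul(2, Pow(o, 3))), o)) = Mul(Rational(-1, 3), Add(o, Pow(o, 2), Mul(2, Pow(o, 3)))) = Add(Mul(Rational(-2, 3), Pow(o, 3)), Mul(Rational(-1, 3), o), Mul(Rational(-1, 3), Pow(o, 2))))
Pow(Add(u, Function('g')(G)), 2) = Pow(Add(Rational(-53, 63), Mul(Rational(-1, 3), -12, Add(1, -12, Mul(2, Pow(-12, 2))))), 2) = Pow(Add(Rational(-53, 63), Mul(Rational(-1, 3), -12, Add(1, -12, Mul(2, 144)))), 2) = Pow(Add(Rational(-53, 63), Mul(Rational(-1, 3), -12, Add(1, -12, 288))), 2) = Pow(Add(Rational(-53, 63), Mul(Rational(-1, 3), -12, 277)), 2) = Pow(Add(Rational(-53, 63), 1108), 2) = Pow(Rational(69751, 63), 2) = Rational(4865202001, 3969)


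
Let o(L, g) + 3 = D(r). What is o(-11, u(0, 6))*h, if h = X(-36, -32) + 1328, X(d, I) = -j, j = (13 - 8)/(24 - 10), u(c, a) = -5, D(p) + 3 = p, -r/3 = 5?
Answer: -55761/2 ≈ -27881.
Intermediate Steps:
r = -15 (r = -3*5 = -15)
D(p) = -3 + p
o(L, g) = -21 (o(L, g) = -3 + (-3 - 15) = -3 - 18 = -21)
j = 5/14 ≈ 0.35714
X(d, I) = -5/14 (X(d, I) = -1*5/14 = -5/14)
h = 18587/14 (h = -5/14 + 1328 = 18587/14 ≈ 1327.6)
o(-11, u(0, 6))*h = -21*18587/14 = -55761/2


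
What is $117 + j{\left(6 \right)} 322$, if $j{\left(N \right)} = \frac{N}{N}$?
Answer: $439$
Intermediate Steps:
$j{\left(N \right)} = 1$
$117 + j{\left(6 \right)} 322 = 117 + 1 \cdot 322 = 117 + 322 = 439$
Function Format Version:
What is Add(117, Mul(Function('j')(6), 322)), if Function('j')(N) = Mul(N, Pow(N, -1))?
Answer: 439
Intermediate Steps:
Function('j')(N) = 1
Add(117, Mul(Function('j')(6), 322)) = Add(117, Mul(1, 322)) = Add(117, 322) = 439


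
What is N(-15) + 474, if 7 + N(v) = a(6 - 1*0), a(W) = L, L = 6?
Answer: 473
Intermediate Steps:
a(W) = 6
N(v) = -1 (N(v) = -7 + 6 = -1)
N(-15) + 474 = -1 + 474 = 473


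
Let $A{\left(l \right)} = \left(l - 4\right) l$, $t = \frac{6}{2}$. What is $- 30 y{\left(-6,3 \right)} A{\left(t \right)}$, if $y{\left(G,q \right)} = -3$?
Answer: $-270$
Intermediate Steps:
$t = 3$ ($t = 6 \cdot \frac{1}{2} = 3$)
$A{\left(l \right)} = l \left(-4 + l\right)$ ($A{\left(l \right)} = \left(-4 + l\right) l = l \left(-4 + l\right)$)
$- 30 y{\left(-6,3 \right)} A{\left(t \right)} = \left(-30\right) \left(-3\right) 3 \left(-4 + 3\right) = 90 \cdot 3 \left(-1\right) = 90 \left(-3\right) = -270$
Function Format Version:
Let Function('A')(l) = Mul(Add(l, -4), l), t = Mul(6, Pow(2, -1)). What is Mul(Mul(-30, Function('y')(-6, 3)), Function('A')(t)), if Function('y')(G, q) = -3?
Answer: -270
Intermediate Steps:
t = 3 (t = Mul(6, Rational(1, 2)) = 3)
Function('A')(l) = Mul(l, Add(-4, l)) (Function('A')(l) = Mul(Add(-4, l), l) = Mul(l, Add(-4, l)))
Mul(Mul(-30, Function('y')(-6, 3)), Function('A')(t)) = Mul(Mul(-30, -3), Mul(3, Add(-4, 3))) = Mul(90, Mul(3, -1)) = Mul(90, -3) = -270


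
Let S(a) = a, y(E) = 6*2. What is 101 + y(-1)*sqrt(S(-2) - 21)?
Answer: 101 + 12*I*sqrt(23) ≈ 101.0 + 57.55*I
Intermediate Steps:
y(E) = 12
101 + y(-1)*sqrt(S(-2) - 21) = 101 + 12*sqrt(-2 - 21) = 101 + 12*sqrt(-23) = 101 + 12*(I*sqrt(23)) = 101 + 12*I*sqrt(23)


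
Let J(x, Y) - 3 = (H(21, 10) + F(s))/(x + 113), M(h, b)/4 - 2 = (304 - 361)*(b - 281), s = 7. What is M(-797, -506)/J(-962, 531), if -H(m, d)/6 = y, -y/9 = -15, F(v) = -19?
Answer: 38086989/844 ≈ 45127.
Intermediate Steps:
M(h, b) = 64076 - 228*b (M(h, b) = 8 + 4*((304 - 361)*(b - 281)) = 8 + 4*(-57*(-281 + b)) = 8 + 4*(16017 - 57*b) = 8 + (64068 - 228*b) = 64076 - 228*b)
y = 135 (y = -9*(-15) = 135)
H(m, d) = -810 (H(m, d) = -6*135 = -810)
J(x, Y) = 3 - 829/(113 + x) (J(x, Y) = 3 + (-810 - 19)/(x + 113) = 3 - 829/(113 + x))
M(-797, -506)/J(-962, 531) = (64076 - 228*(-506))/(((-490 + 3*(-962))/(113 - 962))) = (64076 + 115368)/(((-490 - 2886)/(-849))) = 179444/((-1/849*(-3376))) = 179444/(3376/849) = 179444*(849/3376) = 38086989/844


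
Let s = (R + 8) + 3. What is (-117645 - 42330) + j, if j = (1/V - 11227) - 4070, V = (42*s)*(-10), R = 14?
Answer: -1840356001/10500 ≈ -1.7527e+5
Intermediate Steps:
s = 25 (s = (14 + 8) + 3 = 22 + 3 = 25)
V = -10500 (V = (42*25)*(-10) = 1050*(-10) = -10500)
j = -160618501/10500 (j = (1/(-10500) - 11227) - 4070 = (-1/10500 - 11227) - 4070 = -117883501/10500 - 4070 = -160618501/10500 ≈ -15297.)
(-117645 - 42330) + j = (-117645 - 42330) - 160618501/10500 = -159975 - 160618501/10500 = -1840356001/10500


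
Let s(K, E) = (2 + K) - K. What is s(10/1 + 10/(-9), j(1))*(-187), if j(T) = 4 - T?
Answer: -374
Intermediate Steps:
s(K, E) = 2
s(10/1 + 10/(-9), j(1))*(-187) = 2*(-187) = -374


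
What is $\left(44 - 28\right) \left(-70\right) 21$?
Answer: $-23520$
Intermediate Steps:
$\left(44 - 28\right) \left(-70\right) 21 = 16 \left(-70\right) 21 = \left(-1120\right) 21 = -23520$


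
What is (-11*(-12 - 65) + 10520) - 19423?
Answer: -8056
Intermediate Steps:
(-11*(-12 - 65) + 10520) - 19423 = (-11*(-77) + 10520) - 19423 = (847 + 10520) - 19423 = 11367 - 19423 = -8056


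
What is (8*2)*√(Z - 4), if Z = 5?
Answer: 16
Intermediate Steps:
(8*2)*√(Z - 4) = (8*2)*√(5 - 4) = 16*√1 = 16*1 = 16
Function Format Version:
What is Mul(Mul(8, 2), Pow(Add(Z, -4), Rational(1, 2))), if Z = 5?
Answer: 16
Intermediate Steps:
Mul(Mul(8, 2), Pow(Add(Z, -4), Rational(1, 2))) = Mul(Mul(8, 2), Pow(Add(5, -4), Rational(1, 2))) = Mul(16, Pow(1, Rational(1, 2))) = Mul(16, 1) = 16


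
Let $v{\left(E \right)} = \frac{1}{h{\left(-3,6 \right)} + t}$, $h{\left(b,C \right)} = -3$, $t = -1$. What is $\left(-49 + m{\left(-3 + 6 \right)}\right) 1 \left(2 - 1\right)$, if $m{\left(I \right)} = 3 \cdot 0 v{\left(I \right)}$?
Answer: $-49$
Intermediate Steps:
$v{\left(E \right)} = - \frac{1}{4}$ ($v{\left(E \right)} = \frac{1}{-3 - 1} = \frac{1}{-4} = - \frac{1}{4}$)
$m{\left(I \right)} = 0$ ($m{\left(I \right)} = 3 \cdot 0 \left(- \frac{1}{4}\right) = 0 \left(- \frac{1}{4}\right) = 0$)
$\left(-49 + m{\left(-3 + 6 \right)}\right) 1 \left(2 - 1\right) = \left(-49 + 0\right) 1 \left(2 - 1\right) = - 49 \cdot 1 \cdot 1 = \left(-49\right) 1 = -49$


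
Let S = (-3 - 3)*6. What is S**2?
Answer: 1296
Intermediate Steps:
S = -36 (S = -6*6 = -36)
S**2 = (-36)**2 = 1296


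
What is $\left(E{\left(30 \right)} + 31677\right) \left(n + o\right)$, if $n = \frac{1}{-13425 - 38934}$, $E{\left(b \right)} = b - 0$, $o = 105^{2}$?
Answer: $\frac{6101039527206}{17453} \approx 3.4957 \cdot 10^{8}$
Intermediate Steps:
$o = 11025$
$E{\left(b \right)} = b$ ($E{\left(b \right)} = b + 0 = b$)
$n = - \frac{1}{52359}$ ($n = \frac{1}{-52359} = - \frac{1}{52359} \approx -1.9099 \cdot 10^{-5}$)
$\left(E{\left(30 \right)} + 31677\right) \left(n + o\right) = \left(30 + 31677\right) \left(- \frac{1}{52359} + 11025\right) = 31707 \cdot \frac{577257974}{52359} = \frac{6101039527206}{17453}$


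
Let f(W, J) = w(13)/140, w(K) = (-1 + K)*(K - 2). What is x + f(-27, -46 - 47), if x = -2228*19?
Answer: -1481587/35 ≈ -42331.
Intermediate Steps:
w(K) = (-1 + K)*(-2 + K)
f(W, J) = 33/35 (f(W, J) = (2 + 13**2 - 3*13)/140 = (2 + 169 - 39)*(1/140) = 132*(1/140) = 33/35)
x = -42332
x + f(-27, -46 - 47) = -42332 + 33/35 = -1481587/35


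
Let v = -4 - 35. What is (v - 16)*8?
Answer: -440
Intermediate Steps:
v = -39
(v - 16)*8 = (-39 - 16)*8 = -55*8 = -440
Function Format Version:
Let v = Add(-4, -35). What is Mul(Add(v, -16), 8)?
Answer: -440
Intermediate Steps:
v = -39
Mul(Add(v, -16), 8) = Mul(Add(-39, -16), 8) = Mul(-55, 8) = -440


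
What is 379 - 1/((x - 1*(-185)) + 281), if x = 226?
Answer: 262267/692 ≈ 379.00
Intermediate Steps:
379 - 1/((x - 1*(-185)) + 281) = 379 - 1/((226 - 1*(-185)) + 281) = 379 - 1/((226 + 185) + 281) = 379 - 1/(411 + 281) = 379 - 1/692 = 262267/692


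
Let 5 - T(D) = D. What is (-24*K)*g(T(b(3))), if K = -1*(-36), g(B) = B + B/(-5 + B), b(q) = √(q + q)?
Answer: -5184 + 1584*√6 ≈ -1304.0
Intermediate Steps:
b(q) = √2*√q (b(q) = √(2*q) = √2*√q)
T(D) = 5 - D
g(B) = B + B/(-5 + B)
K = 36
(-24*K)*g(T(b(3))) = (-24*36)*((5 - √2*√3)*(-4 + (5 - √2*√3))/(-5 + (5 - √2*√3))) = -864*(5 - √6)*(-4 + (5 - √6))/(-5 + (5 - √6)) = -864*(5 - √6)*(1 - √6)/((-√6)) = -864*(5 - √6)*(-√6/6)*(1 - √6) = -(-144)*√6*(1 - √6)*(5 - √6) = 144*√6*(1 - √6)*(5 - √6)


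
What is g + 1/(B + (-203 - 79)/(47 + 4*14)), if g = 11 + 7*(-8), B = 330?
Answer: -1516757/33708 ≈ -44.997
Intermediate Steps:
g = -45 (g = 11 - 56 = -45)
g + 1/(B + (-203 - 79)/(47 + 4*14)) = -45 + 1/(330 + (-203 - 79)/(47 + 4*14)) = -45 + 1/(330 - 282/(47 + 56)) = -45 + 1/(330 - 282/103) = -45 + 1/(33708/103) = -45 + 103/33708 = -1516757/33708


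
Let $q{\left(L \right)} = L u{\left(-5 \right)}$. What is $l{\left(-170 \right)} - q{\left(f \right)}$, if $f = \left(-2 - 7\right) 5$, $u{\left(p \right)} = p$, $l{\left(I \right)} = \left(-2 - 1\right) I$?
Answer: $285$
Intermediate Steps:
$l{\left(I \right)} = - 3 I$
$f = -45$ ($f = \left(-9\right) 5 = -45$)
$q{\left(L \right)} = - 5 L$ ($q{\left(L \right)} = L \left(-5\right) = - 5 L$)
$l{\left(-170 \right)} - q{\left(f \right)} = \left(-3\right) \left(-170\right) - \left(-5\right) \left(-45\right) = 510 - 225 = 285$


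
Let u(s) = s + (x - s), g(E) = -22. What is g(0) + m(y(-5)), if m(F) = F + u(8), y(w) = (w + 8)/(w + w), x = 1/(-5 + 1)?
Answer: -451/20 ≈ -22.550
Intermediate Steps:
x = -1/4 (x = 1/(-4) = -1/4 ≈ -0.25000)
y(w) = (8 + w)/(2*w) (y(w) = (8 + w)/((2*w)) = (8 + w)*(1/(2*w)) = (8 + w)/(2*w))
u(s) = -1/4 (u(s) = s + (-1/4 - s) = -1/4)
m(F) = -1/4 + F (m(F) = F - 1/4 = -1/4 + F)
g(0) + m(y(-5)) = -22 + (-1/4 + (1/2)*(8 - 5)/(-5)) = -22 + (-1/4 + (1/2)*(-1/5)*3) = -22 + (-1/4 - 3/10) = -22 - 11/20 = -451/20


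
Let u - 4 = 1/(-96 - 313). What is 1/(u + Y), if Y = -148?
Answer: -409/58897 ≈ -0.0069443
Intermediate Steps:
u = 1635/409 (u = 4 + 1/(-96 - 313) = 4 + 1/(-409) = 4 - 1/409 = 1635/409 ≈ 3.9976)
1/(u + Y) = 1/(1635/409 - 148) = 1/(-58897/409) = -409/58897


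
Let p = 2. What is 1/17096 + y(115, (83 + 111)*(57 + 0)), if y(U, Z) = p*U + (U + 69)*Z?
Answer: 34788684593/17096 ≈ 2.0349e+6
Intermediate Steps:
y(U, Z) = 2*U + Z*(69 + U) (y(U, Z) = 2*U + (U + 69)*Z = 2*U + (69 + U)*Z = 2*U + Z*(69 + U))
1/17096 + y(115, (83 + 111)*(57 + 0)) = 1/17096 + (2*115 + 69*((83 + 111)*(57 + 0)) + 115*((83 + 111)*(57 + 0))) = 1/17096 + (230 + 69*(194*57) + 115*(194*57)) = 1/17096 + (230 + 69*11058 + 115*11058) = 1/17096 + (230 + 763002 + 1271670) = 1/17096 + 2034902 = 34788684593/17096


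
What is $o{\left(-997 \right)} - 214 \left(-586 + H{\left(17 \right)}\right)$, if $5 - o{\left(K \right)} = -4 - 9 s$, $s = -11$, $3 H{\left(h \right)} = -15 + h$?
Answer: $\frac{375514}{3} \approx 1.2517 \cdot 10^{5}$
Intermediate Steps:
$H{\left(h \right)} = -5 + \frac{h}{3}$ ($H{\left(h \right)} = \frac{-15 + h}{3} = -5 + \frac{h}{3}$)
$o{\left(K \right)} = -90$ ($o{\left(K \right)} = 5 - \left(-4 - -99\right) = 5 - \left(-4 + 99\right) = 5 - 95 = -90$)
$o{\left(-997 \right)} - 214 \left(-586 + H{\left(17 \right)}\right) = -90 - 214 \left(-586 + \left(-5 + \frac{1}{3} \cdot 17\right)\right) = -90 - 214 \left(-586 + \left(-5 + \frac{17}{3}\right)\right) = -90 - 214 \left(-586 + \frac{2}{3}\right) = -90 - 214 \left(- \frac{1756}{3}\right) = -90 - - \frac{375784}{3} = -90 + \frac{375784}{3} = \frac{375514}{3}$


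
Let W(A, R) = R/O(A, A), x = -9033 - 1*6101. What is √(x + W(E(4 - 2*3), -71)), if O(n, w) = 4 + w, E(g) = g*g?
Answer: I*√242286/4 ≈ 123.06*I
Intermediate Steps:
x = -15134 (x = -9033 - 6101 = -15134)
E(g) = g²
W(A, R) = R/(4 + A)
√(x + W(E(4 - 2*3), -71)) = √(-15134 - 71/(4 + (4 - 2*3)²)) = √(-15134 - 71/(4 + (4 - 6)²)) = √(-15134 - 71/(4 + (-2)²)) = √(-15134 - 71/(4 + 4)) = √(-15134 - 71/8) = √(-121143/8) = I*√242286/4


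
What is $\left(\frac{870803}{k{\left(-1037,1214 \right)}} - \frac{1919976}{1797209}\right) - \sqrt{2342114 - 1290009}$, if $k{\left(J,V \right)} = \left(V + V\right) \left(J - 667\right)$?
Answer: $- \frac{9508554733339}{7435614362208} - \sqrt{1052105} \approx -1027.0$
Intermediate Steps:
$k{\left(J,V \right)} = 2 V \left(-667 + J\right)$
$\left(\frac{870803}{k{\left(-1037,1214 \right)}} - \frac{1919976}{1797209}\right) - \sqrt{2342114 - 1290009} = \left(\frac{870803}{2 \cdot 1214 \left(-667 - 1037\right)} - \frac{1919976}{1797209}\right) - \sqrt{2342114 - 1290009} = \left(\frac{870803}{2 \cdot 1214 \left(-1704\right)} - \frac{1919976}{1797209}\right) - \sqrt{1052105} = \left(\frac{870803}{-4137312} - \frac{1919976}{1797209}\right) - \sqrt{1052105} = \left(870803 \left(- \frac{1}{4137312}\right) - \frac{1919976}{1797209}\right) - \sqrt{1052105} = \left(- \frac{870803}{4137312} - \frac{1919976}{1797209}\right) - \sqrt{1052105} = - \frac{9508554733339}{7435614362208} - \sqrt{1052105}$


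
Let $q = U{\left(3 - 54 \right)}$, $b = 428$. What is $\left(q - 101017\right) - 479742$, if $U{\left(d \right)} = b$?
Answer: $-580331$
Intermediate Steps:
$U{\left(d \right)} = 428$
$q = 428$
$\left(q - 101017\right) - 479742 = \left(428 - 101017\right) - 479742 = -100589 - 479742 = -580331$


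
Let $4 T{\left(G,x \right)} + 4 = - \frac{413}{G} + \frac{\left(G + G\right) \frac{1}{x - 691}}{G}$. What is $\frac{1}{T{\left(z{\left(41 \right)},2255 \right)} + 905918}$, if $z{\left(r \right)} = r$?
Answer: $\frac{128248}{116181720491} \approx 1.1039 \cdot 10^{-6}$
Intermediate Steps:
$T{\left(G,x \right)} = -1 + \frac{1}{2 \left(-691 + x\right)} - \frac{413}{4 G}$ ($T{\left(G,x \right)} = -1 + \frac{- \frac{413}{G} + \frac{\left(G + G\right) \frac{1}{x - 691}}{G}}{4} = -1 + \frac{- \frac{413}{G} + \frac{2 G \frac{1}{-691 + x}}{G}}{4} = -1 + \frac{- \frac{413}{G} + \frac{2}{-691 + x}}{4} = -1 + \left(\frac{1}{2 \left(-691 + x\right)} - \frac{413}{4 G}\right) = -1 + \frac{1}{2 \left(-691 + x\right)} - \frac{413}{4 G}$)
$\frac{1}{T{\left(z{\left(41 \right)},2255 \right)} + 905918} = \frac{1}{\frac{285383 - 931315 + 2766 \cdot 41 - 164 \cdot 2255}{4 \cdot 41 \left(-691 + 2255\right)} + 905918} = \frac{1}{\frac{1}{4} \cdot \frac{1}{41} \cdot \frac{1}{1564} \left(285383 - 931315 + 113406 - 369820\right) + 905918} = \frac{1}{\frac{1}{4} \cdot \frac{1}{41} \cdot \frac{1}{1564} \left(-902346\right) + 905918} = \frac{1}{- \frac{451173}{128248} + 905918} = \frac{1}{\frac{116181720491}{128248}} = \frac{128248}{116181720491}$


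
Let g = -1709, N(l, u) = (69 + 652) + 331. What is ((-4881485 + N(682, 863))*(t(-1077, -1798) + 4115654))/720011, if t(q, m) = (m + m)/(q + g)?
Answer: -27980048597286060/1002975323 ≈ -2.7897e+7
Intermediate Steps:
N(l, u) = 1052 (N(l, u) = 721 + 331 = 1052)
t(q, m) = 2*m/(-1709 + q) (t(q, m) = (m + m)/(q - 1709) = (2*m)/(-1709 + q) = 2*m/(-1709 + q))
((-4881485 + N(682, 863))*(t(-1077, -1798) + 4115654))/720011 = ((-4881485 + 1052)*(2*(-1798)/(-1709 - 1077) + 4115654))/720011 = -4880433*(2*(-1798)/(-2786) + 4115654)*(1/720011) = -4880433*(2*(-1798)*(-1/2786) + 4115654)*(1/720011) = -4880433*(1798/1393 + 4115654)*(1/720011) = -4880433*5733107820/1393*(1/720011) = -27980048597286060/1393*1/720011 = -27980048597286060/1002975323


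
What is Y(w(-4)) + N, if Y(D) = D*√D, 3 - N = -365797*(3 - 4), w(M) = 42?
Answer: -365794 + 42*√42 ≈ -3.6552e+5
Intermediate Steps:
N = -365794 (N = 3 - (-365797)*(3 - 4) = 3 - (-365797)*(-1) = 3 - 1*365797 = 3 - 365797 = -365794)
Y(D) = D^(3/2)
Y(w(-4)) + N = 42^(3/2) - 365794 = 42*√42 - 365794 = -365794 + 42*√42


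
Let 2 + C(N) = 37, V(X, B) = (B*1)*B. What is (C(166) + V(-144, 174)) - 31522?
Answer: -1211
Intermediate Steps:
V(X, B) = B² (V(X, B) = B*B = B²)
C(N) = 35 (C(N) = -2 + 37 = 35)
(C(166) + V(-144, 174)) - 31522 = (35 + 174²) - 31522 = (35 + 30276) - 31522 = 30311 - 31522 = -1211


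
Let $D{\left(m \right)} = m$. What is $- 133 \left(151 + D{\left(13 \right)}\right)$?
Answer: $-21812$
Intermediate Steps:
$- 133 \left(151 + D{\left(13 \right)}\right) = - 133 \left(151 + 13\right) = \left(-133\right) 164 = -21812$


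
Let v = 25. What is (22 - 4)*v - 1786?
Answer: -1336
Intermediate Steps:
(22 - 4)*v - 1786 = (22 - 4)*25 - 1786 = 18*25 - 1786 = 450 - 1786 = -1336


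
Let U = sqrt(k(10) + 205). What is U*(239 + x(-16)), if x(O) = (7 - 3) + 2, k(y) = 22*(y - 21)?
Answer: 245*I*sqrt(37) ≈ 1490.3*I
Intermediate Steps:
k(y) = -462 + 22*y (k(y) = 22*(-21 + y) = -462 + 22*y)
x(O) = 6 (x(O) = 4 + 2 = 6)
U = I*sqrt(37) (U = sqrt((-462 + 22*10) + 205) = sqrt((-462 + 220) + 205) = sqrt(-242 + 205) = sqrt(-37) = I*sqrt(37) ≈ 6.0828*I)
U*(239 + x(-16)) = (I*sqrt(37))*(239 + 6) = (I*sqrt(37))*245 = 245*I*sqrt(37)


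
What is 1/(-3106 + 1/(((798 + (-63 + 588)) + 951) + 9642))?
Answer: -11916/37011095 ≈ -0.00032196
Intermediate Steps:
1/(-3106 + 1/(((798 + (-63 + 588)) + 951) + 9642)) = 1/(-3106 + 1/(((798 + 525) + 951) + 9642)) = 1/(-3106 + 1/((1323 + 951) + 9642)) = 1/(-3106 + 1/(2274 + 9642)) = 1/(-3106 + 1/11916) = 1/(-37011095/11916) = -11916/37011095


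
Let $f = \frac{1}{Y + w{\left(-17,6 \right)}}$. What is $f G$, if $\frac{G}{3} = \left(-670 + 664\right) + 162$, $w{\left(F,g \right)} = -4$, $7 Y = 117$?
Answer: $\frac{3276}{89} \approx 36.809$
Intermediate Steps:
$Y = \frac{117}{7}$ ($Y = \frac{1}{7} \cdot 117 = \frac{117}{7} \approx 16.714$)
$f = \frac{7}{89}$ ($f = \frac{1}{\frac{117}{7} - 4} = \frac{1}{\frac{89}{7}} = \frac{7}{89} \approx 0.078652$)
$G = 468$ ($G = 3 \left(\left(-670 + 664\right) + 162\right) = 3 \left(-6 + 162\right) = 3 \cdot 156 = 468$)
$f G = \frac{7}{89} \cdot 468 = \frac{3276}{89}$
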